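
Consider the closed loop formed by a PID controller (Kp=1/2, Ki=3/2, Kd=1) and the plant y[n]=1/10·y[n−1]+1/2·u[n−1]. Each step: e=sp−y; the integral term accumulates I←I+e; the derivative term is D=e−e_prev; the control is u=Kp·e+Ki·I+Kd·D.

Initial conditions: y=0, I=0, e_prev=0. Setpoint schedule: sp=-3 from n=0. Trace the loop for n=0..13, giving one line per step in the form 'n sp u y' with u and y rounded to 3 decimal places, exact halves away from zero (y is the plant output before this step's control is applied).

0 -3 -9.000 0.000
1 -3 3.000 -4.500
2 -3 -15.900 1.050
3 -3 10.260 -7.845
4 -3 -27.939 4.346
5 -3 26.875 -13.535
6 -3 -52.060 12.084
7 -3 61.649 -24.821
8 -3 -102.016 28.342
9 -3 133.683 -48.174
10 -3 -205.666 62.024
11 -3 282.959 -96.630
12 -3 -420.590 131.816
13 -3 592.422 -197.114

(exact arithmetic carried between steps; '≈' marks a value shown rounded to 6 d.p. or computed from one; I and e_prev carry over from the previous line; the table rounds u and y to 3 d.p., halves away from zero)
n=0: y=0, sp=-3, e=sp−y=-3; I=-3, D=e−e_prev=-3; u=1/2·(-3)+3/2·(-3)+1·(-3)=-9; next y=1/10·0+1/2·(-9)=-4.5
n=1: y=-4.5, sp=-3, e=sp−y=1.5; I=-1.5, D=e−e_prev=4.5; u=1/2·1.5+3/2·(-1.5)+1·4.5=3; next y=1/10·(-4.5)+1/2·3=1.05
n=2: y=1.05, sp=-3, e=sp−y=-4.05; I=-5.55, D=e−e_prev=-5.55; u=1/2·(-4.05)+3/2·(-5.55)+1·(-5.55)=-15.9; next y=1/10·1.05+1/2·(-15.9)=-7.845
n=3: y=-7.845, sp=-3, e=sp−y=4.845; I=-0.705, D=e−e_prev=8.895; u=1/2·4.845+3/2·(-0.705)+1·8.895=10.26; next y=1/10·(-7.845)+1/2·10.26=4.3455
n=4: y=4.3455, sp=-3, e=sp−y=-7.3455; I=-8.0505, D=e−e_prev=-12.1905; u=1/2·(-7.3455)+3/2·(-8.0505)+1·(-12.1905)=-27.939; next y=1/10·4.3455+1/2·(-27.939)=-13.53495
n=5: y=-13.53495, sp=-3, e=sp−y=10.53495; I=2.48445, D=e−e_prev=17.88045; u=1/2·10.53495+3/2·2.48445+1·17.88045=26.8746; next y=1/10·(-13.53495)+1/2·26.8746=12.083805
n=6: y=12.083805, sp=-3, e=sp−y=-15.083805; I=-12.599355, D=e−e_prev=-25.618755; u=1/2·(-15.083805)+3/2·(-12.599355)+1·(-25.618755)=-52.05969; next y=1/10·12.083805+1/2·(-52.05969)≈-24.821465
n=7: y≈-24.821465, sp=-3, e=sp−y≈21.821465; I≈9.222110, D=e−e_prev≈36.905270; u=1/2·21.821465+3/2·9.222110+1·36.905270≈61.649166; next y=1/10·(-24.821465)+1/2·61.649166≈28.342437
n=8: y≈28.342437, sp=-3, e=sp−y≈-31.342437; I≈-22.120327, D=e−e_prev≈-53.163901; u=1/2·(-31.342437)+3/2·(-22.120327)+1·(-53.163901)≈-102.015610; next y=1/10·28.342437+1/2·(-102.015610)≈-48.173561
n=9: y≈-48.173561, sp=-3, e=sp−y≈45.173561; I≈23.053234, D=e−e_prev≈76.515998; u=1/2·45.173561+3/2·23.053234+1·76.515998≈133.682630; next y=1/10·(-48.173561)+1/2·133.682630≈62.023959
n=10: y≈62.023959, sp=-3, e=sp−y≈-65.023959; I≈-41.970725, D=e−e_prev≈-110.197520; u=1/2·(-65.023959)+3/2·(-41.970725)+1·(-110.197520)≈-205.665586; next y=1/10·62.023959+1/2·(-205.665586)≈-96.630397
n=11: y≈-96.630397, sp=-3, e=sp−y≈93.630397; I≈51.659673, D=e−e_prev≈158.654356; u=1/2·93.630397+3/2·51.659673+1·158.654356≈282.959064; next y=1/10·(-96.630397)+1/2·282.959064≈131.816492
n=12: y≈131.816492, sp=-3, e=sp−y≈-134.816492; I≈-83.156819, D=e−e_prev≈-228.446889; u=1/2·(-134.816492)+3/2·(-83.156819)+1·(-228.446889)≈-420.590365; next y=1/10·131.816492+1/2·(-420.590365)≈-197.113533
n=13: y≈-197.113533, sp=-3, e=sp−y≈194.113533; I≈110.956714, D=e−e_prev≈328.930025; u=1/2·194.113533+3/2·110.956714+1·328.930025≈592.421862; next y=1/10·(-197.113533)+1/2·592.421862≈276.499578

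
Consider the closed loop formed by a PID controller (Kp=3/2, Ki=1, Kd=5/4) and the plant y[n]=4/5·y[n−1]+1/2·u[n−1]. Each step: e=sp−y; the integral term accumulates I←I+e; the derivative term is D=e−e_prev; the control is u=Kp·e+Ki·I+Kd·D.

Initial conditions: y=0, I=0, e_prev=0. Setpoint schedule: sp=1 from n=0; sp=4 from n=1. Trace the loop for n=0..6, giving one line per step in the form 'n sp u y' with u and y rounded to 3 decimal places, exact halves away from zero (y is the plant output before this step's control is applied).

0 1 3.750 0.000
1 4 7.719 1.875
2 4 -4.629 5.359
3 4 11.066 1.973
4 4 -10.409 7.111
5 4 17.753 0.485
6 4 -19.938 9.264

(exact arithmetic carried between steps; '≈' marks a value shown rounded to 6 d.p. or computed from one; I and e_prev carry over from the previous line; the table rounds u and y to 3 d.p., halves away from zero)
n=0: y=0, sp=1, e=sp−y=1; I=1, D=e−e_prev=1; u=3/2·1+1·1+5/4·1=3.75; next y=4/5·0+1/2·3.75=1.875
n=1: y=1.875, sp=4, e=sp−y=2.125; I=3.125, D=e−e_prev=1.125; u=3/2·2.125+1·3.125+5/4·1.125=7.71875; next y=4/5·1.875+1/2·7.71875=5.359375
n=2: y=5.359375, sp=4, e=sp−y=-1.359375; I=1.765625, D=e−e_prev=-3.484375; u=3/2·(-1.359375)+1·1.765625+5/4·(-3.484375)≈-4.628906; next y=4/5·5.359375+1/2·(-4.628906)≈1.973047
n=3: y≈1.973047, sp=4, e=sp−y≈2.026953; I≈3.792578, D=e−e_prev≈3.386328; u=3/2·2.026953+1·3.792578+5/4·3.386328≈11.065918; next y=4/5·1.973047+1/2·11.065918≈7.111396
n=4: y≈7.111396, sp=4, e=sp−y≈-3.111396; I≈0.681182, D=e−e_prev≈-5.138350; u=3/2·(-3.111396)+1·0.681182+5/4·(-5.138350)≈-10.408850; next y=4/5·7.111396+1/2·(-10.408850)≈0.484692
n=5: y≈0.484692, sp=4, e=sp−y≈3.515308; I≈4.196490, D=e−e_prev≈6.626704; u=3/2·3.515308+1·4.196490+5/4·6.626704≈17.752832; next y=4/5·0.484692+1/2·17.752832≈9.264170
n=6: y≈9.264170, sp=4, e=sp−y≈-5.264170; I≈-1.067680, D=e−e_prev≈-8.779477; u=3/2·(-5.264170)+1·(-1.067680)+5/4·(-8.779477)≈-19.938281; next y=4/5·9.264170+1/2·(-19.938281)≈-2.557805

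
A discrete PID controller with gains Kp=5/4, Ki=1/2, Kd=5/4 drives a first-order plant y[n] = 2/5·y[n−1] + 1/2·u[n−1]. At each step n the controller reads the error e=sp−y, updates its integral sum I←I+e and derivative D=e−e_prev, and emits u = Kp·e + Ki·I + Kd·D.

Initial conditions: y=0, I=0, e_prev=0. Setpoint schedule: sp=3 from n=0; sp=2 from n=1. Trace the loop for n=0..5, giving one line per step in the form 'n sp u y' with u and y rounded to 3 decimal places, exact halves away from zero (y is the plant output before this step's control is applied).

0 3 9.000 0.000
1 2 -9.750 4.500
2 2 18.600 -3.075
3 2 -21.766 8.070
4 2 36.305 -7.655
5 2 -46.761 15.091

(exact arithmetic carried between steps; '≈' marks a value shown rounded to 6 d.p. or computed from one; I and e_prev carry over from the previous line; the table rounds u and y to 3 d.p., halves away from zero)
n=0: y=0, sp=3, e=sp−y=3; I=3, D=e−e_prev=3; u=5/4·3+1/2·3+5/4·3=9; next y=2/5·0+1/2·9=4.5
n=1: y=4.5, sp=2, e=sp−y=-2.5; I=0.5, D=e−e_prev=-5.5; u=5/4·(-2.5)+1/2·0.5+5/4·(-5.5)=-9.75; next y=2/5·4.5+1/2·(-9.75)=-3.075
n=2: y=-3.075, sp=2, e=sp−y=5.075; I=5.575, D=e−e_prev=7.575; u=5/4·5.075+1/2·5.575+5/4·7.575=18.6; next y=2/5·(-3.075)+1/2·18.6=8.07
n=3: y=8.07, sp=2, e=sp−y=-6.07; I=-0.495, D=e−e_prev=-11.145; u=5/4·(-6.07)+1/2·(-0.495)+5/4·(-11.145)=-21.76625; next y=2/5·8.07+1/2·(-21.76625)=-7.655125
n=4: y=-7.655125, sp=2, e=sp−y=9.655125; I=9.160125, D=e−e_prev=15.725125; u=5/4·9.655125+1/2·9.160125+5/4·15.725125=36.305375; next y=2/5·(-7.655125)+1/2·36.305375≈15.090638
n=5: y≈15.090638, sp=2, e=sp−y≈-13.090638; I≈-3.930513, D=e−e_prev≈-22.745763; u=5/4·(-13.090638)+1/2·(-3.930513)+5/4·(-22.745763)≈-46.760756; next y=2/5·15.090638+1/2·(-46.760756)≈-17.344123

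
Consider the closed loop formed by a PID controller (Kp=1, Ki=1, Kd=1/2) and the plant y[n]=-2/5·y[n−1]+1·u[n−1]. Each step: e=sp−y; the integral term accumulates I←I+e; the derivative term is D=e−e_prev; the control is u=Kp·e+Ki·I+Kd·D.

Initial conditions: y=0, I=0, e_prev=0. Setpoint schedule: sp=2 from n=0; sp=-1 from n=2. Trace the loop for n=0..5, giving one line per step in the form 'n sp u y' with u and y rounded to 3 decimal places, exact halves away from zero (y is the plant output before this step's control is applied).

(exact arithmetic carried between steps; '≈' marks a value shown rounded to 6 d.p. or computed from one; I and e_prev carry over from the previous line; the table rounds u and y to 3 d.p., halves away from zero)
n=0: y=0, sp=2, e=sp−y=2; I=2, D=e−e_prev=2; u=1·2+1·2+1/2·2=5; next y=-2/5·0+1·5=5
n=1: y=5, sp=2, e=sp−y=-3; I=-1, D=e−e_prev=-5; u=1·(-3)+1·(-1)+1/2·(-5)=-6.5; next y=-2/5·5+1·(-6.5)=-8.5
n=2: y=-8.5, sp=-1, e=sp−y=7.5; I=6.5, D=e−e_prev=10.5; u=1·7.5+1·6.5+1/2·10.5=19.25; next y=-2/5·(-8.5)+1·19.25=22.65
n=3: y=22.65, sp=-1, e=sp−y=-23.65; I=-17.15, D=e−e_prev=-31.15; u=1·(-23.65)+1·(-17.15)+1/2·(-31.15)=-56.375; next y=-2/5·22.65+1·(-56.375)=-65.435
n=4: y=-65.435, sp=-1, e=sp−y=64.435; I=47.285, D=e−e_prev=88.085; u=1·64.435+1·47.285+1/2·88.085=155.7625; next y=-2/5·(-65.435)+1·155.7625=181.9365
n=5: y=181.9365, sp=-1, e=sp−y=-182.9365; I=-135.6515, D=e−e_prev=-247.3715; u=1·(-182.9365)+1·(-135.6515)+1/2·(-247.3715)=-442.27375; next y=-2/5·181.9365+1·(-442.27375)=-515.04835

0 2 5.000 0.000
1 2 -6.500 5.000
2 -1 19.250 -8.500
3 -1 -56.375 22.650
4 -1 155.763 -65.435
5 -1 -442.274 181.937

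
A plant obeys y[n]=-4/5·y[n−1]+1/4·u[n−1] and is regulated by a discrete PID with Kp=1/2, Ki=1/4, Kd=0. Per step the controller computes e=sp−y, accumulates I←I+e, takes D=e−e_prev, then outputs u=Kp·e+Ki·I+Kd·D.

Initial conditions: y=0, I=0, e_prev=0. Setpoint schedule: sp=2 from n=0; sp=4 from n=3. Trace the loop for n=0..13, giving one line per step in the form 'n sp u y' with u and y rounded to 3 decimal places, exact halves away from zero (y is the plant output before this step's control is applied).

(exact arithmetic carried between steps; '≈' marks a value shown rounded to 6 d.p. or computed from one; I and e_prev carry over from the previous line; the table rounds u and y to 3 d.p., halves away from zero)
n=0: y=0, sp=2, e=sp−y=2; I=2, D=e−e_prev=2; u=1/2·2+1/4·2+0·2=1.5; next y=-4/5·0+1/4·1.5=0.375
n=1: y=0.375, sp=2, e=sp−y=1.625; I=3.625, D=e−e_prev=-0.375; u=1/2·1.625+1/4·3.625+0·(-0.375)=1.71875; next y=-4/5·0.375+1/4·1.71875≈0.129688
n=2: y≈0.129688, sp=2, e=sp−y≈1.870313; I≈5.495313, D=e−e_prev≈0.245313; u=1/2·1.870313+1/4·5.495313+0·0.245313≈2.308984; next y=-4/5·0.129688+1/4·2.308984≈0.473496
n=3: y≈0.473496, sp=4, e=sp−y≈3.526504; I≈9.021816, D=e−e_prev≈1.656191; u=1/2·3.526504+1/4·9.021816+0·1.656191≈4.018706; next y=-4/5·0.473496+1/4·4.018706≈0.625880
n=4: y≈0.625880, sp=4, e=sp−y≈3.374120; I≈12.395937, D=e−e_prev≈-0.152384; u=1/2·3.374120+1/4·12.395937+0·(-0.152384)≈4.786044; next y=-4/5·0.625880+1/4·4.786044≈0.695807
n=5: y≈0.695807, sp=4, e=sp−y≈3.304193; I≈15.700129, D=e−e_prev≈-0.069928; u=1/2·3.304193+1/4·15.700129+0·(-0.069928)≈5.577129; next y=-4/5·0.695807+1/4·5.577129≈0.837636
n=6: y≈0.837636, sp=4, e=sp−y≈3.162364; I≈18.862493, D=e−e_prev≈-0.141829; u=1/2·3.162364+1/4·18.862493+0·(-0.141829)≈6.296805; next y=-4/5·0.837636+1/4·6.296805≈0.904092
n=7: y≈0.904092, sp=4, e=sp−y≈3.095908; I≈21.958401, D=e−e_prev≈-0.066456; u=1/2·3.095908+1/4·21.958401+0·(-0.066456)≈7.037554; next y=-4/5·0.904092+1/4·7.037554≈1.036115
n=8: y≈1.036115, sp=4, e=sp−y≈2.963885; I≈24.922286, D=e−e_prev≈-0.132022; u=1/2·2.963885+1/4·24.922286+0·(-0.132022)≈7.712514; next y=-4/5·1.036115+1/4·7.712514≈1.099237
n=9: y≈1.099237, sp=4, e=sp−y≈2.900763; I≈27.823049, D=e−e_prev≈-0.063122; u=1/2·2.900763+1/4·27.823049+0·(-0.063122)≈8.406144; next y=-4/5·1.099237+1/4·8.406144≈1.222147
n=10: y≈1.222147, sp=4, e=sp−y≈2.777853; I≈30.600903, D=e−e_prev≈-0.122910; u=1/2·2.777853+1/4·30.600903+0·(-0.122910)≈9.039152; next y=-4/5·1.222147+1/4·9.039152≈1.282071
n=11: y≈1.282071, sp=4, e=sp−y≈2.717929; I≈33.318832, D=e−e_prev≈-0.059924; u=1/2·2.717929+1/4·33.318832+0·(-0.059924)≈9.688673; next y=-4/5·1.282071+1/4·9.688673≈1.396511
n=12: y≈1.396511, sp=4, e=sp−y≈2.603489; I≈35.922320, D=e−e_prev≈-0.114441; u=1/2·2.603489+1/4·35.922320+0·(-0.114441)≈10.282324; next y=-4/5·1.396511+1/4·10.282324≈1.453372
n=13: y≈1.453372, sp=4, e=sp−y≈2.546628; I≈38.468949, D=e−e_prev≈-0.056860; u=1/2·2.546628+1/4·38.468949+0·(-0.056860)≈10.890551; next y=-4/5·1.453372+1/4·10.890551≈1.559940

0 2 1.500 0.000
1 2 1.719 0.375
2 2 2.309 0.130
3 4 4.019 0.473
4 4 4.786 0.626
5 4 5.577 0.696
6 4 6.297 0.838
7 4 7.038 0.904
8 4 7.713 1.036
9 4 8.406 1.099
10 4 9.039 1.222
11 4 9.689 1.282
12 4 10.282 1.397
13 4 10.891 1.453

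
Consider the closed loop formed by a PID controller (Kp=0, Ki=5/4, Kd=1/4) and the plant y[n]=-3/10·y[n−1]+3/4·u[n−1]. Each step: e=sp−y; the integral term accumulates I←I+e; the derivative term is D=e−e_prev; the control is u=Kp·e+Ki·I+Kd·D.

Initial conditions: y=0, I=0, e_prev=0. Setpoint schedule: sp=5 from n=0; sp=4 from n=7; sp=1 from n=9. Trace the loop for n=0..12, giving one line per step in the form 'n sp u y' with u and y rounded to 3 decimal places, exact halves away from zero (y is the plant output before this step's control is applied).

(exact arithmetic carried between steps; '≈' marks a value shown rounded to 6 d.p. or computed from one; I and e_prev carry over from the previous line; the table rounds u and y to 3 d.p., halves away from zero)
n=0: y=0, sp=5, e=sp−y=5; I=5, D=e−e_prev=5; u=0·5+5/4·5+1/4·5=7.5; next y=-3/10·0+3/4·7.5=5.625
n=1: y=5.625, sp=5, e=sp−y=-0.625; I=4.375, D=e−e_prev=-5.625; u=0·(-0.625)+5/4·4.375+1/4·(-5.625)=4.0625; next y=-3/10·5.625+3/4·4.0625=1.359375
n=2: y=1.359375, sp=5, e=sp−y=3.640625; I=8.015625, D=e−e_prev=4.265625; u=0·3.640625+5/4·8.015625+1/4·4.265625≈11.085938; next y=-3/10·1.359375+3/4·11.085938≈7.906641
n=3: y≈7.906641, sp=5, e=sp−y≈-2.906641; I≈5.108984, D=e−e_prev≈-6.547266; u=0·(-2.906641)+5/4·5.108984+1/4·(-6.547266)≈4.749414; next y=-3/10·7.906641+3/4·4.749414≈1.190068
n=4: y≈1.190068, sp=5, e=sp−y≈3.809932; I≈8.918916, D=e−e_prev≈6.716572; u=0·3.809932+5/4·8.918916+1/4·6.716572≈12.827788; next y=-3/10·1.190068+3/4·12.827788≈9.263821
n=5: y≈9.263821, sp=5, e=sp−y≈-4.263821; I≈4.655095, D=e−e_prev≈-8.073752; u=0·(-4.263821)+5/4·4.655095+1/4·(-8.073752)≈3.800431; next y=-3/10·9.263821+3/4·3.800431≈0.071177
n=6: y≈0.071177, sp=5, e=sp−y≈4.928823; I≈9.583918, D=e−e_prev≈9.192643; u=0·4.928823+5/4·9.583918+1/4·9.192643≈14.278059; next y=-3/10·0.071177+3/4·14.278059≈10.687191
n=7: y≈10.687191, sp=4, e=sp−y≈-6.687191; I≈2.896727, D=e−e_prev≈-11.616013; u=0·(-6.687191)+5/4·2.896727+1/4·(-11.616013)≈0.716906; next y=-3/10·10.687191+3/4·0.716906≈-2.668478
n=8: y≈-2.668478, sp=4, e=sp−y≈6.668478; I≈9.565205, D=e−e_prev≈13.355668; u=0·6.668478+5/4·9.565205+1/4·13.355668≈15.295424; next y=-3/10·(-2.668478)+3/4·15.295424≈12.272111
n=9: y≈12.272111, sp=1, e=sp−y≈-11.272111; I≈-1.706906, D=e−e_prev≈-17.940589; u=0·(-11.272111)+5/4·(-1.706906)+1/4·(-17.940589)≈-6.618779; next y=-3/10·12.272111+3/4·(-6.618779)≈-8.645718
n=10: y≈-8.645718, sp=1, e=sp−y≈9.645718; I≈7.938812, D=e−e_prev≈20.917829; u=0·9.645718+5/4·7.938812+1/4·20.917829≈15.152972; next y=-3/10·(-8.645718)+3/4·15.152972≈13.958445
n=11: y≈13.958445, sp=1, e=sp−y≈-12.958445; I≈-5.019633, D=e−e_prev≈-22.604163; u=0·(-12.958445)+5/4·(-5.019633)+1/4·(-22.604163)≈-11.925581; next y=-3/10·13.958445+3/4·(-11.925581)≈-13.131719
n=12: y≈-13.131719, sp=1, e=sp−y≈14.131719; I≈9.112087, D=e−e_prev≈27.090164; u=0·14.131719+5/4·9.112087+1/4·27.090164≈18.162650; next y=-3/10·(-13.131719)+3/4·18.162650≈17.561503

0 5 7.500 0.000
1 5 4.063 5.625
2 5 11.086 1.359
3 5 4.749 7.907
4 5 12.828 1.190
5 5 3.800 9.264
6 5 14.278 0.071
7 4 0.717 10.687
8 4 15.295 -2.668
9 1 -6.619 12.272
10 1 15.153 -8.646
11 1 -11.926 13.958
12 1 18.163 -13.132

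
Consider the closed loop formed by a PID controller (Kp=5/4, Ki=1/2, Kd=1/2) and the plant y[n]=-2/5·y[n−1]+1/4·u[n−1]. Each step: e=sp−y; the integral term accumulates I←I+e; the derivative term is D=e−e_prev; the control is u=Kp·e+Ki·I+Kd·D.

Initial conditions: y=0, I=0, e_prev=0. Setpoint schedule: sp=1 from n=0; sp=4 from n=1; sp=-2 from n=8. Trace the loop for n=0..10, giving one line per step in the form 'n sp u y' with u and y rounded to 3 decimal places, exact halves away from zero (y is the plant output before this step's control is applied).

(exact arithmetic carried between steps; '≈' marks a value shown rounded to 6 d.p. or computed from one; I and e_prev carry over from the previous line; the table rounds u and y to 3 d.p., halves away from zero)
n=0: y=0, sp=1, e=sp−y=1; I=1, D=e−e_prev=1; u=5/4·1+1/2·1+1/2·1=2.25; next y=-2/5·0+1/4·2.25=0.5625
n=1: y=0.5625, sp=4, e=sp−y=3.4375; I=4.4375, D=e−e_prev=2.4375; u=5/4·3.4375+1/2·4.4375+1/2·2.4375=7.734375; next y=-2/5·0.5625+1/4·7.734375≈1.708594
n=2: y≈1.708594, sp=4, e=sp−y≈2.291406; I≈6.728906, D=e−e_prev≈-1.146094; u=5/4·2.291406+1/2·6.728906+1/2·(-1.146094)≈5.655664; next y=-2/5·1.708594+1/4·5.655664≈0.730479
n=3: y≈0.730479, sp=4, e=sp−y≈3.269521; I≈9.998428, D=e−e_prev≈0.978115; u=5/4·3.269521+1/2·9.998428+1/2·0.978115≈9.575173; next y=-2/5·0.730479+1/4·9.575173≈2.101602
n=4: y≈2.101602, sp=4, e=sp−y≈1.898398; I≈11.896826, D=e−e_prev≈-1.371123; u=5/4·1.898398+1/2·11.896826+1/2·(-1.371123)≈7.635849; next y=-2/5·2.101602+1/4·7.635849≈1.068321
n=5: y≈1.068321, sp=4, e=sp−y≈2.931679; I≈14.828504, D=e−e_prev≈1.033281; u=5/4·2.931679+1/2·14.828504+1/2·1.033281≈11.595491; next y=-2/5·1.068321+1/4·11.595491≈2.471544
n=6: y≈2.471544, sp=4, e=sp−y≈1.528456; I≈16.356960, D=e−e_prev≈-1.403223; u=5/4·1.528456+1/2·16.356960+1/2·(-1.403223)≈9.387439; next y=-2/5·2.471544+1/4·9.387439≈1.358242
n=7: y≈1.358242, sp=4, e=sp−y≈2.641758; I≈18.998718, D=e−e_prev≈1.113302; u=5/4·2.641758+1/2·18.998718+1/2·1.113302≈13.358208; next y=-2/5·1.358242+1/4·13.358208≈2.796255
n=8: y≈2.796255, sp=-2, e=sp−y≈-4.796255; I≈14.202463, D=e−e_prev≈-7.438013; u=5/4·(-4.796255)+1/2·14.202463+1/2·(-7.438013)≈-2.613094; next y=-2/5·2.796255+1/4·(-2.613094)≈-1.771775
n=9: y≈-1.771775, sp=-2, e=sp−y≈-0.228225; I≈13.974239, D=e−e_prev≈4.568031; u=5/4·(-0.228225)+1/2·13.974239+1/2·4.568031≈8.985854; next y=-2/5·(-1.771775)+1/4·8.985854≈2.955174
n=10: y≈2.955174, sp=-2, e=sp−y≈-4.955174; I≈9.019065, D=e−e_prev≈-4.726949; u=5/4·(-4.955174)+1/2·9.019065+1/2·(-4.726949)≈-4.047909; next y=-2/5·2.955174+1/4·(-4.047909)≈-2.194047

0 1 2.250 0.000
1 4 7.734 0.563
2 4 5.656 1.709
3 4 9.575 0.730
4 4 7.636 2.102
5 4 11.595 1.068
6 4 9.387 2.472
7 4 13.358 1.358
8 -2 -2.613 2.796
9 -2 8.986 -1.772
10 -2 -4.048 2.955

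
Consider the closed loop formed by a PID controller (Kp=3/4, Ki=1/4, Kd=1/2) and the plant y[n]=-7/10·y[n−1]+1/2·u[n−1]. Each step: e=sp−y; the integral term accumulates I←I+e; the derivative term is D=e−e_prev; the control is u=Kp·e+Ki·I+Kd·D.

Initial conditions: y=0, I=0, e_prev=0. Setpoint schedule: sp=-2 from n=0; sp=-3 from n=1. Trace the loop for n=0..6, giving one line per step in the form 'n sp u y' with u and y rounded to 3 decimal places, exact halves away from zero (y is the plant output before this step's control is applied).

(exact arithmetic carried between steps; '≈' marks a value shown rounded to 6 d.p. or computed from one; I and e_prev carry over from the previous line; the table rounds u and y to 3 d.p., halves away from zero)
n=0: y=0, sp=-2, e=sp−y=-2; I=-2, D=e−e_prev=-2; u=3/4·(-2)+1/4·(-2)+1/2·(-2)=-3; next y=-7/10·0+1/2·(-3)=-1.5
n=1: y=-1.5, sp=-3, e=sp−y=-1.5; I=-3.5, D=e−e_prev=0.5; u=3/4·(-1.5)+1/4·(-3.5)+1/2·0.5=-1.75; next y=-7/10·(-1.5)+1/2·(-1.75)=0.175
n=2: y=0.175, sp=-3, e=sp−y=-3.175; I=-6.675, D=e−e_prev=-1.675; u=3/4·(-3.175)+1/4·(-6.675)+1/2·(-1.675)=-4.8875; next y=-7/10·0.175+1/2·(-4.8875)=-2.56625
n=3: y=-2.56625, sp=-3, e=sp−y=-0.43375; I=-7.10875, D=e−e_prev=2.74125; u=3/4·(-0.43375)+1/4·(-7.10875)+1/2·2.74125=-0.731875; next y=-7/10·(-2.56625)+1/2·(-0.731875)≈1.430438
n=4: y≈1.430438, sp=-3, e=sp−y≈-4.430438; I≈-11.539188, D=e−e_prev≈-3.996688; u=3/4·(-4.430438)+1/4·(-11.539188)+1/2·(-3.996688)≈-8.205969; next y=-7/10·1.430438+1/2·(-8.205969)≈-5.104291
n=5: y≈-5.104291, sp=-3, e=sp−y≈2.104291; I≈-9.434897, D=e−e_prev≈6.534728; u=3/4·2.104291+1/4·(-9.434897)+1/2·6.534728≈2.486858; next y=-7/10·(-5.104291)+1/2·2.486858≈4.816432
n=6: y≈4.816432, sp=-3, e=sp−y≈-7.816432; I≈-17.251329, D=e−e_prev≈-9.920723; u=3/4·(-7.816432)+1/4·(-17.251329)+1/2·(-9.920723)≈-15.135518; next y=-7/10·4.816432+1/2·(-15.135518)≈-10.939262

0 -2 -3.000 0.000
1 -3 -1.750 -1.500
2 -3 -4.888 0.175
3 -3 -0.732 -2.566
4 -3 -8.206 1.430
5 -3 2.487 -5.104
6 -3 -15.136 4.816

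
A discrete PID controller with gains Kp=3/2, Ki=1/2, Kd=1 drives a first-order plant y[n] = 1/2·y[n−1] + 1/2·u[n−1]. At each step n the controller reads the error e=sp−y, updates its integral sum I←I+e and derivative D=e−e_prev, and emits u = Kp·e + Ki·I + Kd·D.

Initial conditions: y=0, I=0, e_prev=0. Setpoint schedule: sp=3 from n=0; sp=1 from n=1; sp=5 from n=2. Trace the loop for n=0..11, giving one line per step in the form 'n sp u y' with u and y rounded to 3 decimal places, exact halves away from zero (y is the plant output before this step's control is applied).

0 3 9.000 0.000
1 1 -12.000 4.500
2 5 29.500 -3.750
3 5 -28.250 12.875
4 5 46.125 -7.688
5 5 -48.813 19.219
6 5 73.031 -14.797
7 5 -82.828 29.117
8 5 116.945 -26.855
9 5 -138.801 45.045
10 5 188.846 -46.878
11 5 -230.724 70.984

(exact arithmetic carried between steps; '≈' marks a value shown rounded to 6 d.p. or computed from one; I and e_prev carry over from the previous line; the table rounds u and y to 3 d.p., halves away from zero)
n=0: y=0, sp=3, e=sp−y=3; I=3, D=e−e_prev=3; u=3/2·3+1/2·3+1·3=9; next y=1/2·0+1/2·9=4.5
n=1: y=4.5, sp=1, e=sp−y=-3.5; I=-0.5, D=e−e_prev=-6.5; u=3/2·(-3.5)+1/2·(-0.5)+1·(-6.5)=-12; next y=1/2·4.5+1/2·(-12)=-3.75
n=2: y=-3.75, sp=5, e=sp−y=8.75; I=8.25, D=e−e_prev=12.25; u=3/2·8.75+1/2·8.25+1·12.25=29.5; next y=1/2·(-3.75)+1/2·29.5=12.875
n=3: y=12.875, sp=5, e=sp−y=-7.875; I=0.375, D=e−e_prev=-16.625; u=3/2·(-7.875)+1/2·0.375+1·(-16.625)=-28.25; next y=1/2·12.875+1/2·(-28.25)=-7.6875
n=4: y=-7.6875, sp=5, e=sp−y=12.6875; I=13.0625, D=e−e_prev=20.5625; u=3/2·12.6875+1/2·13.0625+1·20.5625=46.125; next y=1/2·(-7.6875)+1/2·46.125=19.21875
n=5: y=19.21875, sp=5, e=sp−y=-14.21875; I=-1.15625, D=e−e_prev=-26.90625; u=3/2·(-14.21875)+1/2·(-1.15625)+1·(-26.90625)=-48.8125; next y=1/2·19.21875+1/2·(-48.8125)=-14.796875
n=6: y=-14.796875, sp=5, e=sp−y=19.796875; I=18.640625, D=e−e_prev=34.015625; u=3/2·19.796875+1/2·18.640625+1·34.015625=73.03125; next y=1/2·(-14.796875)+1/2·73.03125≈29.117188
n=7: y≈29.117188, sp=5, e=sp−y≈-24.117188; I≈-5.476563, D=e−e_prev≈-43.914063; u=3/2·(-24.117188)+1/2·(-5.476563)+1·(-43.914063)≈-82.828125; next y=1/2·29.117188+1/2·(-82.828125)≈-26.855469
n=8: y≈-26.855469, sp=5, e=sp−y≈31.855469; I≈26.378906, D=e−e_prev≈55.972656; u=3/2·31.855469+1/2·26.378906+1·55.972656≈116.945313; next y=1/2·(-26.855469)+1/2·116.945313≈45.044922
n=9: y≈45.044922, sp=5, e=sp−y≈-40.044922; I≈-13.666016, D=e−e_prev≈-71.900391; u=3/2·(-40.044922)+1/2·(-13.666016)+1·(-71.900391)≈-138.800781; next y=1/2·45.044922+1/2·(-138.800781)≈-46.877930
n=10: y≈-46.877930, sp=5, e=sp−y≈51.877930; I≈38.211914, D=e−e_prev≈91.922852; u=3/2·51.877930+1/2·38.211914+1·91.922852≈188.845703; next y=1/2·(-46.877930)+1/2·188.845703≈70.983887
n=11: y≈70.983887, sp=5, e=sp−y≈-65.983887; I≈-27.771973, D=e−e_prev≈-117.861816; u=3/2·(-65.983887)+1/2·(-27.771973)+1·(-117.861816)≈-230.723633; next y=1/2·70.983887+1/2·(-230.723633)≈-79.869873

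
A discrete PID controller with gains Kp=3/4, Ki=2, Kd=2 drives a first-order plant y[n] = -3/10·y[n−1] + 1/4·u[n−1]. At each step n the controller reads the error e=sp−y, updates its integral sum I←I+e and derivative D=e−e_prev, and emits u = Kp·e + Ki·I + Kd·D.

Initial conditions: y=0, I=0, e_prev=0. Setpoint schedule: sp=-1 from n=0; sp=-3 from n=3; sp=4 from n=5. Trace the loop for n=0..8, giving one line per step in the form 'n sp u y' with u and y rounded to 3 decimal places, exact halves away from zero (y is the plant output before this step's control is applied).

0 -1 -4.750 0.000
1 -1 0.891 -1.188
2 -1 -9.500 0.579
3 -3 -3.769 -2.549
4 -3 -18.189 -0.178
5 4 34.661 -4.494
6 4 -39.893 10.013
7 4 86.300 -12.977
8 4 -108.343 25.468

(exact arithmetic carried between steps; '≈' marks a value shown rounded to 6 d.p. or computed from one; I and e_prev carry over from the previous line; the table rounds u and y to 3 d.p., halves away from zero)
n=0: y=0, sp=-1, e=sp−y=-1; I=-1, D=e−e_prev=-1; u=3/4·(-1)+2·(-1)+2·(-1)=-4.75; next y=-3/10·0+1/4·(-4.75)=-1.1875
n=1: y=-1.1875, sp=-1, e=sp−y=0.1875; I=-0.8125, D=e−e_prev=1.1875; u=3/4·0.1875+2·(-0.8125)+2·1.1875=0.890625; next y=-3/10·(-1.1875)+1/4·0.890625≈0.578906
n=2: y≈0.578906, sp=-1, e=sp−y≈-1.578906; I≈-2.391406, D=e−e_prev≈-1.766406; u=3/4·(-1.578906)+2·(-2.391406)+2·(-1.766406)≈-9.499805; next y=-3/10·0.578906+1/4·(-9.499805)≈-2.548623
n=3: y≈-2.548623, sp=-3, e=sp−y≈-0.451377; I≈-2.842783, D=e−e_prev≈1.127529; u=3/4·(-0.451377)+2·(-2.842783)+2·1.127529≈-3.769041; next y=-3/10·(-2.548623)+1/4·(-3.769041)≈-0.177673
n=4: y≈-0.177673, sp=-3, e=sp−y≈-2.822327; I≈-5.665110, D=e−e_prev≈-2.370950; u=3/4·(-2.822327)+2·(-5.665110)+2·(-2.370950)≈-18.188865; next y=-3/10·(-0.177673)+1/4·(-18.188865)≈-4.493914
n=5: y≈-4.493914, sp=4, e=sp−y≈8.493914; I≈2.828804, D=e−e_prev≈11.316241; u=3/4·8.493914+2·2.828804+2·11.316241≈34.660526; next y=-3/10·(-4.493914)+1/4·34.660526≈10.013306
n=6: y≈10.013306, sp=4, e=sp−y≈-6.013306; I≈-3.184502, D=e−e_prev≈-14.507220; u=3/4·(-6.013306)+2·(-3.184502)+2·(-14.507220)≈-39.893422; next y=-3/10·10.013306+1/4·(-39.893422)≈-12.977347
n=7: y≈-12.977347, sp=4, e=sp−y≈16.977347; I≈13.792846, D=e−e_prev≈22.990653; u=3/4·16.977347+2·13.792846+2·22.990653≈86.300008; next y=-3/10·(-12.977347)+1/4·86.300008≈25.468206
n=8: y≈25.468206, sp=4, e=sp−y≈-21.468206; I≈-7.675361, D=e−e_prev≈-38.445554; u=3/4·(-21.468206)+2·(-7.675361)+2·(-38.445554)≈-108.342983; next y=-3/10·25.468206+1/4·(-108.342983)≈-34.726208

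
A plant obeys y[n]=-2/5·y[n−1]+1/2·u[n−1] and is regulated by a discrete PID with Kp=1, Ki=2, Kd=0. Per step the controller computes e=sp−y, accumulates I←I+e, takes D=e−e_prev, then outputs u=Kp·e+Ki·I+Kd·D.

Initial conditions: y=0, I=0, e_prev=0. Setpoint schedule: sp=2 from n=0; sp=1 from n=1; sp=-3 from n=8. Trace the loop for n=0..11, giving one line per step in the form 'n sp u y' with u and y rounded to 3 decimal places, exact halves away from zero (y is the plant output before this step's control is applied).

(exact arithmetic carried between steps; '≈' marks a value shown rounded to 6 d.p. or computed from one; I and e_prev carry over from the previous line; the table rounds u and y to 3 d.p., halves away from zero)
n=0: y=0, sp=2, e=sp−y=2; I=2, D=e−e_prev=2; u=1·2+2·2+0·2=6; next y=-2/5·0+1/2·6=3
n=1: y=3, sp=1, e=sp−y=-2; I=0, D=e−e_prev=-4; u=1·(-2)+2·0+0·(-4)=-2; next y=-2/5·3+1/2·(-2)=-2.2
n=2: y=-2.2, sp=1, e=sp−y=3.2; I=3.2, D=e−e_prev=5.2; u=1·3.2+2·3.2+0·5.2=9.6; next y=-2/5·(-2.2)+1/2·9.6=5.68
n=3: y=5.68, sp=1, e=sp−y=-4.68; I=-1.48, D=e−e_prev=-7.88; u=1·(-4.68)+2·(-1.48)+0·(-7.88)=-7.64; next y=-2/5·5.68+1/2·(-7.64)=-6.092
n=4: y=-6.092, sp=1, e=sp−y=7.092; I=5.612, D=e−e_prev=11.772; u=1·7.092+2·5.612+0·11.772=18.316; next y=-2/5·(-6.092)+1/2·18.316=11.5948
n=5: y=11.5948, sp=1, e=sp−y=-10.5948; I=-4.9828, D=e−e_prev=-17.6868; u=1·(-10.5948)+2·(-4.9828)+0·(-17.6868)=-20.5604; next y=-2/5·11.5948+1/2·(-20.5604)=-14.91812
n=6: y=-14.91812, sp=1, e=sp−y=15.91812; I=10.93532, D=e−e_prev=26.51292; u=1·15.91812+2·10.93532+0·26.51292=37.78876; next y=-2/5·(-14.91812)+1/2·37.78876=24.861628
n=7: y=24.861628, sp=1, e=sp−y=-23.861628; I=-12.926308, D=e−e_prev=-39.779748; u=1·(-23.861628)+2·(-12.926308)+0·(-39.779748)=-49.714244; next y=-2/5·24.861628+1/2·(-49.714244)≈-34.801773
n=8: y≈-34.801773, sp=-3, e=sp−y≈31.801773; I≈18.875465, D=e−e_prev≈55.663401; u=1·31.801773+2·18.875465+0·55.663401≈69.552704; next y=-2/5·(-34.801773)+1/2·69.552704≈48.697061
n=9: y≈48.697061, sp=-3, e=sp−y≈-51.697061; I≈-32.821596, D=e−e_prev≈-83.498834; u=1·(-51.697061)+2·(-32.821596)+0·(-83.498834)≈-117.340253; next y=-2/5·48.697061+1/2·(-117.340253)≈-78.148951
n=10: y≈-78.148951, sp=-3, e=sp−y≈75.148951; I≈42.327355, D=e−e_prev≈126.846012; u=1·75.148951+2·42.327355+0·126.846012≈159.803661; next y=-2/5·(-78.148951)+1/2·159.803661≈111.161411
n=11: y≈111.161411, sp=-3, e=sp−y≈-114.161411; I≈-71.834056, D=e−e_prev≈-189.310362; u=1·(-114.161411)+2·(-71.834056)+0·(-189.310362)≈-257.829522; next y=-2/5·111.161411+1/2·(-257.829522)≈-173.379325

0 2 6.000 0.000
1 1 -2.000 3.000
2 1 9.600 -2.200
3 1 -7.640 5.680
4 1 18.316 -6.092
5 1 -20.560 11.595
6 1 37.789 -14.918
7 1 -49.714 24.862
8 -3 69.553 -34.802
9 -3 -117.340 48.697
10 -3 159.804 -78.149
11 -3 -257.830 111.161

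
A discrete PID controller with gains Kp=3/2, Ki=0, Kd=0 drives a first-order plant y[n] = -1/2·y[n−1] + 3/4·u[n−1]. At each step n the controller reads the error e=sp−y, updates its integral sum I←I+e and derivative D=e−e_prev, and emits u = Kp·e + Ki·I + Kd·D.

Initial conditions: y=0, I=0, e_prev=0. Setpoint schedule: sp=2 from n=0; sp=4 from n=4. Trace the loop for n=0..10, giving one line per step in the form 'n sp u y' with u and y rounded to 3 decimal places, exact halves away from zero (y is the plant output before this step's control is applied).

(exact arithmetic carried between steps; '≈' marks a value shown rounded to 6 d.p. or computed from one; I and e_prev carry over from the previous line; the table rounds u and y to 3 d.p., halves away from zero)
n=0: y=0, sp=2, e=sp−y=2; I=2, D=e−e_prev=2; u=3/2·2+0·2+0·2=3; next y=-1/2·0+3/4·3=2.25
n=1: y=2.25, sp=2, e=sp−y=-0.25; I=1.75, D=e−e_prev=-2.25; u=3/2·(-0.25)+0·1.75+0·(-2.25)=-0.375; next y=-1/2·2.25+3/4·(-0.375)=-1.40625
n=2: y=-1.40625, sp=2, e=sp−y=3.40625; I=5.15625, D=e−e_prev=3.65625; u=3/2·3.40625+0·5.15625+0·3.65625=5.109375; next y=-1/2·(-1.40625)+3/4·5.109375≈4.535156
n=3: y≈4.535156, sp=2, e=sp−y≈-2.535156; I≈2.621094, D=e−e_prev≈-5.941406; u=3/2·(-2.535156)+0·2.621094+0·(-5.941406)≈-3.802734; next y=-1/2·4.535156+3/4·(-3.802734)≈-5.119629
n=4: y≈-5.119629, sp=4, e=sp−y≈9.119629; I≈11.740723, D=e−e_prev≈11.654785; u=3/2·9.119629+0·11.740723+0·11.654785≈13.679443; next y=-1/2·(-5.119629)+3/4·13.679443≈12.819397
n=5: y≈12.819397, sp=4, e=sp−y≈-8.819397; I≈2.921326, D=e−e_prev≈-17.939026; u=3/2·(-8.819397)+0·2.921326+0·(-17.939026)≈-13.229095; next y=-1/2·12.819397+3/4·(-13.229095)≈-16.331520
n=6: y≈-16.331520, sp=4, e=sp−y≈20.331520; I≈23.252846, D=e−e_prev≈29.150917; u=3/2·20.331520+0·23.252846+0·29.150917≈30.497280; next y=-1/2·(-16.331520)+3/4·30.497280≈31.038720
n=7: y≈31.038720, sp=4, e=sp−y≈-27.038720; I≈-3.785874, D=e−e_prev≈-47.370240; u=3/2·(-27.038720)+0·(-3.785874)+0·(-47.370240)≈-40.558080; next y=-1/2·31.038720+3/4·(-40.558080)≈-45.937920
n=8: y≈-45.937920, sp=4, e=sp−y≈49.937920; I≈46.152046, D=e−e_prev≈76.976640; u=3/2·49.937920+0·46.152046+0·76.976640≈74.906880; next y=-1/2·(-45.937920)+3/4·74.906880≈79.149120
n=9: y≈79.149120, sp=4, e=sp−y≈-75.149120; I≈-28.997074, D=e−e_prev≈-125.087041; u=3/2·(-75.149120)+0·(-28.997074)+0·(-125.087041)≈-112.723681; next y=-1/2·79.149120+3/4·(-112.723681)≈-124.117321
n=10: y≈-124.117321, sp=4, e=sp−y≈128.117321; I≈99.120246, D=e−e_prev≈203.266441; u=3/2·128.117321+0·99.120246+0·203.266441≈192.175981; next y=-1/2·(-124.117321)+3/4·192.175981≈206.190646

0 2 3.000 0.000
1 2 -0.375 2.250
2 2 5.109 -1.406
3 2 -3.803 4.535
4 4 13.679 -5.120
5 4 -13.229 12.819
6 4 30.497 -16.332
7 4 -40.558 31.039
8 4 74.907 -45.938
9 4 -112.724 79.149
10 4 192.176 -124.117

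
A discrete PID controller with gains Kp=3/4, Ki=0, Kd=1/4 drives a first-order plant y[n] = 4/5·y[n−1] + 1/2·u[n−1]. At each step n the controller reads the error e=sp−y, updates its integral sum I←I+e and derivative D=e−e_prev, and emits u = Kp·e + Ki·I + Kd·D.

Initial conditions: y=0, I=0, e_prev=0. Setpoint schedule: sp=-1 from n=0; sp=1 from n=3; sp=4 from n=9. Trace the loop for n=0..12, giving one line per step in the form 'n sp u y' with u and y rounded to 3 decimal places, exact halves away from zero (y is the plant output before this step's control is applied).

0 -1 -1.000 0.000
1 -1 -0.250 -0.500
2 -1 -0.350 -0.525
3 1 1.714 -0.595
4 1 0.220 0.381
5 1 0.430 0.415
6 1 0.307 0.547
7 1 0.296 0.591
8 1 0.277 0.621
9 4 3.270 0.635
10 4 1.016 2.143
11 4 1.313 2.222
12 4 1.121 2.435

(exact arithmetic carried between steps; '≈' marks a value shown rounded to 6 d.p. or computed from one; I and e_prev carry over from the previous line; the table rounds u and y to 3 d.p., halves away from zero)
n=0: y=0, sp=-1, e=sp−y=-1; I=-1, D=e−e_prev=-1; u=3/4·(-1)+0·(-1)+1/4·(-1)=-1; next y=4/5·0+1/2·(-1)=-0.5
n=1: y=-0.5, sp=-1, e=sp−y=-0.5; I=-1.5, D=e−e_prev=0.5; u=3/4·(-0.5)+0·(-1.5)+1/4·0.5=-0.25; next y=4/5·(-0.5)+1/2·(-0.25)=-0.525
n=2: y=-0.525, sp=-1, e=sp−y=-0.475; I=-1.975, D=e−e_prev=0.025; u=3/4·(-0.475)+0·(-1.975)+1/4·0.025=-0.35; next y=4/5·(-0.525)+1/2·(-0.35)=-0.595
n=3: y=-0.595, sp=1, e=sp−y=1.595; I=-0.38, D=e−e_prev=2.07; u=3/4·1.595+0·(-0.38)+1/4·2.07=1.71375; next y=4/5·(-0.595)+1/2·1.71375=0.380875
n=4: y=0.380875, sp=1, e=sp−y=0.619125; I=0.239125, D=e−e_prev=-0.975875; u=3/4·0.619125+0·0.239125+1/4·(-0.975875)=0.220375; next y=4/5·0.380875+1/2·0.220375≈0.414888
n=5: y≈0.414888, sp=1, e=sp−y≈0.585113; I≈0.824238, D=e−e_prev≈-0.034013; u=3/4·0.585113+0·0.824238+1/4·(-0.034013)≈0.430331; next y=4/5·0.414888+1/2·0.430331≈0.547076
n=6: y≈0.547076, sp=1, e=sp−y≈0.452924; I≈1.277162, D=e−e_prev≈-0.132188; u=3/4·0.452924+0·1.277162+1/4·(-0.132188)≈0.306646; next y=4/5·0.547076+1/2·0.306646≈0.590984
n=7: y≈0.590984, sp=1, e=sp−y≈0.409016; I≈1.686178, D=e−e_prev≈-0.043908; u=3/4·0.409016+0·1.686178+1/4·(-0.043908)≈0.295785; next y=4/5·0.590984+1/2·0.295785≈0.620680
n=8: y≈0.620680, sp=1, e=sp−y≈0.379320; I≈2.065499, D=e−e_prev≈-0.029696; u=3/4·0.379320+0·2.065499+1/4·(-0.029696)≈0.277066; next y=4/5·0.620680+1/2·0.277066≈0.635077
n=9: y≈0.635077, sp=4, e=sp−y≈3.364923; I≈5.430422, D=e−e_prev≈2.985603; u=3/4·3.364923+0·5.430422+1/4·2.985603≈3.270093; next y=4/5·0.635077+1/2·3.270093≈2.143108
n=10: y≈2.143108, sp=4, e=sp−y≈1.856892; I≈7.287314, D=e−e_prev≈-1.508031; u=3/4·1.856892+0·7.287314+1/4·(-1.508031)≈1.015661; next y=4/5·2.143108+1/2·1.015661≈2.222317
n=11: y≈2.222317, sp=4, e=sp−y≈1.777683; I≈9.064997, D=e−e_prev≈-0.079209; u=3/4·1.777683+0·9.064997+1/4·(-0.079209)≈1.313460; next y=4/5·2.222317+1/2·1.313460≈2.434584
n=12: y≈2.434584, sp=4, e=sp−y≈1.565416; I≈10.630413, D=e−e_prev≈-0.212267; u=3/4·1.565416+0·10.630413+1/4·(-0.212267)≈1.120996; next y=4/5·2.434584+1/2·1.120996≈2.508165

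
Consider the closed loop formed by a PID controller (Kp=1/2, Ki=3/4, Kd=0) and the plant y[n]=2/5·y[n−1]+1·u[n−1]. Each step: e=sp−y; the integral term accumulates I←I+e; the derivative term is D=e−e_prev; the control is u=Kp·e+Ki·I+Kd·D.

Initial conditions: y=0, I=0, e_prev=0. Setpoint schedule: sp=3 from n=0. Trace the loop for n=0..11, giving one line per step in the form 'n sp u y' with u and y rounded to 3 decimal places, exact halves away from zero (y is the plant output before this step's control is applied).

(exact arithmetic carried between steps; '≈' marks a value shown rounded to 6 d.p. or computed from one; I and e_prev carry over from the previous line; the table rounds u and y to 3 d.p., halves away from zero)
n=0: y=0, sp=3, e=sp−y=3; I=3, D=e−e_prev=3; u=1/2·3+3/4·3+0·3=3.75; next y=2/5·0+1·3.75=3.75
n=1: y=3.75, sp=3, e=sp−y=-0.75; I=2.25, D=e−e_prev=-3.75; u=1/2·(-0.75)+3/4·2.25+0·(-3.75)=1.3125; next y=2/5·3.75+1·1.3125=2.8125
n=2: y=2.8125, sp=3, e=sp−y=0.1875; I=2.4375, D=e−e_prev=0.9375; u=1/2·0.1875+3/4·2.4375+0·0.9375=1.921875; next y=2/5·2.8125+1·1.921875=3.046875
n=3: y=3.046875, sp=3, e=sp−y=-0.046875; I=2.390625, D=e−e_prev=-0.234375; u=1/2·(-0.046875)+3/4·2.390625+0·(-0.234375)≈1.769531; next y=2/5·3.046875+1·1.769531≈2.988281
n=4: y≈2.988281, sp=3, e=sp−y≈0.011719; I≈2.402344, D=e−e_prev≈0.058594; u=1/2·0.011719+3/4·2.402344+0·0.058594≈1.807617; next y=2/5·2.988281+1·1.807617≈3.002930
n=5: y≈3.002930, sp=3, e=sp−y≈-0.002930; I≈2.399414, D=e−e_prev≈-0.014648; u=1/2·(-0.002930)+3/4·2.399414+0·(-0.014648)≈1.798096; next y=2/5·3.002930+1·1.798096≈2.999268
n=6: y≈2.999268, sp=3, e=sp−y≈0.000732; I≈2.400146, D=e−e_prev≈0.003662; u=1/2·0.000732+3/4·2.400146+0·0.003662≈1.800476; next y=2/5·2.999268+1·1.800476≈3.000183
n=7: y≈3.000183, sp=3, e=sp−y≈-0.000183; I≈2.399963, D=e−e_prev≈-0.000916; u=1/2·(-0.000183)+3/4·2.399963+0·(-0.000916)≈1.799881; next y=2/5·3.000183+1·1.799881≈2.999954
n=8: y≈2.999954, sp=3, e=sp−y≈0.000046; I≈2.400009, D=e−e_prev≈0.000229; u=1/2·0.000046+3/4·2.400009+0·0.000229≈1.800030; next y=2/5·2.999954+1·1.800030≈3.000011
n=9: y≈3.000011, sp=3, e=sp−y≈-0.000011; I≈2.399998, D=e−e_prev≈-0.000057; u=1/2·(-0.000011)+3/4·2.399998+0·(-0.000057)≈1.799993; next y=2/5·3.000011+1·1.799993≈2.999997
n=10: y≈2.999997, sp=3, e=sp−y≈0.000003; I≈2.400001, D=e−e_prev≈0.000014; u=1/2·0.000003+3/4·2.400001+0·0.000014≈1.800002; next y=2/5·2.999997+1·1.800002≈3.000001
n=11: y≈3.000001, sp=3, e=sp−y≈-0.000001; I≈2.400000, D=e−e_prev≈-0.000004; u=1/2·(-0.000001)+3/4·2.400000+0·(-0.000004)≈1.800000; next y=2/5·3.000001+1·1.800000≈3.000000

0 3 3.750 0.000
1 3 1.313 3.750
2 3 1.922 2.813
3 3 1.770 3.047
4 3 1.808 2.988
5 3 1.798 3.003
6 3 1.800 2.999
7 3 1.800 3.000
8 3 1.800 3.000
9 3 1.800 3.000
10 3 1.800 3.000
11 3 1.800 3.000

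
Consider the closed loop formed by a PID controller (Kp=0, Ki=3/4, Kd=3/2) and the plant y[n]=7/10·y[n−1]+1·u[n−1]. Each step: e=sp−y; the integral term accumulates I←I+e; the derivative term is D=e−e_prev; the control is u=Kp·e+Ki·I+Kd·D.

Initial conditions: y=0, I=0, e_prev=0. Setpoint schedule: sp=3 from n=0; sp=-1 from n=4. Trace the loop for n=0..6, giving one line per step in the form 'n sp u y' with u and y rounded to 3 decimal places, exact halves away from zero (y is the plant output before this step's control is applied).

0 3 6.750 0.000
1 3 -10.688 6.750
2 3 25.228 -5.963
3 3 -47.907 21.054
4 -1 92.080 -33.169
5 -1 -188.696 68.862
6 -1 383.001 -140.493

(exact arithmetic carried between steps; '≈' marks a value shown rounded to 6 d.p. or computed from one; I and e_prev carry over from the previous line; the table rounds u and y to 3 d.p., halves away from zero)
n=0: y=0, sp=3, e=sp−y=3; I=3, D=e−e_prev=3; u=0·3+3/4·3+3/2·3=6.75; next y=7/10·0+1·6.75=6.75
n=1: y=6.75, sp=3, e=sp−y=-3.75; I=-0.75, D=e−e_prev=-6.75; u=0·(-3.75)+3/4·(-0.75)+3/2·(-6.75)=-10.6875; next y=7/10·6.75+1·(-10.6875)=-5.9625
n=2: y=-5.9625, sp=3, e=sp−y=8.9625; I=8.2125, D=e−e_prev=12.7125; u=0·8.9625+3/4·8.2125+3/2·12.7125=25.228125; next y=7/10·(-5.9625)+1·25.228125=21.054375
n=3: y=21.054375, sp=3, e=sp−y=-18.054375; I=-9.841875, D=e−e_prev=-27.016875; u=0·(-18.054375)+3/4·(-9.841875)+3/2·(-27.016875)≈-47.906719; next y=7/10·21.054375+1·(-47.906719)≈-33.168656
n=4: y≈-33.168656, sp=-1, e=sp−y≈32.168656; I≈22.326781, D=e−e_prev≈50.223031; u=0·32.168656+3/4·22.326781+3/2·50.223031≈92.079633; next y=7/10·(-33.168656)+1·92.079633≈68.861573
n=5: y≈68.861573, sp=-1, e=sp−y≈-69.861573; I≈-47.534792, D=e−e_prev≈-102.030230; u=0·(-69.861573)+3/4·(-47.534792)+3/2·(-102.030230)≈-188.696439; next y=7/10·68.861573+1·(-188.696439)≈-140.493337
n=6: y≈-140.493337, sp=-1, e=sp−y≈139.493337; I≈91.958545, D=e−e_prev≈209.354911; u=0·139.493337+3/4·91.958545+3/2·209.354911≈383.001275; next y=7/10·(-140.493337)+1·383.001275≈284.655939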